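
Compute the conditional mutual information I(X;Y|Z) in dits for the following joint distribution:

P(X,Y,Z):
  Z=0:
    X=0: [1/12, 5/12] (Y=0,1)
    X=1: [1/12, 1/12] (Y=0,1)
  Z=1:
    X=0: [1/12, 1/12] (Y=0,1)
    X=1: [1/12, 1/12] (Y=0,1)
0.0148 dits

Conditional mutual information: I(X;Y|Z) = H(X|Z) + H(Y|Z) - H(X,Y|Z)

H(Z) = 0.2764
H(X,Z) = 0.5396 → H(X|Z) = 0.2632
H(Y,Z) = 0.5396 → H(Y|Z) = 0.2632
H(X,Y,Z) = 0.7879 → H(X,Y|Z) = 0.5115

I(X;Y|Z) = 0.2632 + 0.2632 - 0.5115 = 0.0148 dits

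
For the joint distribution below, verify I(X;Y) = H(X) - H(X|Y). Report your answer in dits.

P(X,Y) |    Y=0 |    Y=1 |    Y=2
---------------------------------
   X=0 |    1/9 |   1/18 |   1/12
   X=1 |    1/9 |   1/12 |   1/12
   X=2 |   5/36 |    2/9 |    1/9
I(X;Y) = 0.0111 dits

Mutual information has multiple equivalent forms:
- I(X;Y) = H(X) - H(X|Y)
- I(X;Y) = H(Y) - H(Y|X)
- I(X;Y) = H(X) + H(Y) - H(X,Y)

Computing all quantities:
H(X) = 0.4589, H(Y) = 0.4740, H(X,Y) = 0.9218
H(X|Y) = 0.4478, H(Y|X) = 0.4629

Verification:
H(X) - H(X|Y) = 0.4589 - 0.4478 = 0.0111
H(Y) - H(Y|X) = 0.4740 - 0.4629 = 0.0111
H(X) + H(Y) - H(X,Y) = 0.4589 + 0.4740 - 0.9218 = 0.0111

All forms give I(X;Y) = 0.0111 dits. ✓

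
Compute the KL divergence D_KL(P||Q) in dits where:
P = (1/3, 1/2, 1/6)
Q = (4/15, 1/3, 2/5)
0.0570 dits

KL divergence: D_KL(P||Q) = Σ p(x) log(p(x)/q(x))

Computing term by term:
  x=0: 1/3 × log_10[(1/3)/(4/15)] = 1/3 × 0.0969 = 0.0323
  x=1: 1/2 × log_10[(1/2)/(1/3)] = 1/2 × 0.1761 = 0.0880
  x=2: 1/6 × log_10[(1/6)/(2/5)] = 1/6 × -0.3802 = -0.0634

D_KL(P||Q) = 0.0570 dits

Note: KL divergence is always non-negative and equals 0 iff P = Q.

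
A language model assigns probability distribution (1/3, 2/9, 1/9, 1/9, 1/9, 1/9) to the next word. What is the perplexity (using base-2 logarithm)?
5.3494

Perplexity is 2^H (or exp(H) for natural log).

First, H = -Σ p log p = 2.4194 bits
Perplexity = 2^2.4194 = 5.3494

Interpretation: The model's uncertainty is equivalent to choosing uniformly among 5.3 options.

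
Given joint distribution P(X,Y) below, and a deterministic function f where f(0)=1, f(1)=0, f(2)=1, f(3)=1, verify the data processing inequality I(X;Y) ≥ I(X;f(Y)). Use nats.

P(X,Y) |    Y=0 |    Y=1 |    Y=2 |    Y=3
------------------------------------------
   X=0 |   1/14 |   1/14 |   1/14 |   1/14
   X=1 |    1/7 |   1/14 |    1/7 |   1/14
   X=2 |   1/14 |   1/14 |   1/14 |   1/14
I(X;Y) = 0.0140, I(X;f(Y)) = 0.0051, inequality holds: 0.0140 ≥ 0.0051

Data Processing Inequality: For any Markov chain X → Y → Z, we have I(X;Y) ≥ I(X;Z).

Here Z = f(Y) is a deterministic function of Y, forming X → Y → Z.

Original I(X;Y) = 0.0140 nats

After applying f:
P(X,Z) where Z=f(Y):
- P(X,Z=0) = P(X,Y=1)
- P(X,Z=1) = P(X,Y=0) + P(X,Y=2) + P(X,Y=3)

I(X;Z) = I(X;f(Y)) = 0.0051 nats

Verification: 0.0140 ≥ 0.0051 ✓

Information cannot be created by processing; the function f can only lose information about X.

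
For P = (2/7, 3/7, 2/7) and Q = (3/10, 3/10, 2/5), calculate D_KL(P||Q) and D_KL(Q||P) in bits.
D_KL(P||Q) = 0.0617, D_KL(Q||P) = 0.0609

KL divergence is not symmetric: D_KL(P||Q) ≠ D_KL(Q||P) in general.

D_KL(P||Q) = 0.0617 bits
D_KL(Q||P) = 0.0609 bits

No, they are not equal!

This asymmetry is why KL divergence is not a true distance metric.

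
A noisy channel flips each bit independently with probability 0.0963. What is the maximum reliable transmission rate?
0.5428 bits

For a binary symmetric channel (BSC) with error probability p:
Capacity C = 1 - H(p) bits per symbol

where H(p) = -p log₂(p) - (1-p) log₂(1-p) is the binary entropy function.

H(0.0963) = 0.4572 bits
C = 1 - 0.4572 = 0.5428 bits per symbol

This means we can reliably transmit up to 0.5428 bits of information per channel use.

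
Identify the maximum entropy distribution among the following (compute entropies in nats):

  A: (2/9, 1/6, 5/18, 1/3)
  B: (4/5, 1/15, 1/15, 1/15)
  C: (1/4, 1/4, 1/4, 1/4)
C

For a discrete distribution over n outcomes, entropy is maximized by the uniform distribution.

Computing entropies:
H(A) = 1.3549 nats
H(B) = 0.7201 nats
H(C) = 1.3863 nats

The uniform distribution (where all probabilities equal 1/4) achieves the maximum entropy of log_e(4) = 1.3863 nats.

Distribution C has the highest entropy.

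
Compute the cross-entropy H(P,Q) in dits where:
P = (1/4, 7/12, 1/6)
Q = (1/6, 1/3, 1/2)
0.5230 dits

Cross-entropy: H(P,Q) = -Σ p(x) log q(x)

Alternatively: H(P,Q) = H(P) + D_KL(P||Q)
H(P) = 0.4168 dits
D_KL(P||Q) = 0.1063 dits

H(P,Q) = 0.4168 + 0.1063 = 0.5230 dits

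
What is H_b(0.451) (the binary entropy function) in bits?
0.9931 bits

The binary entropy function is:
H(p) = -p log(p) - (1-p) log(1-p)

H(0.451) = -0.451 × log_2(0.451) - 0.549 × log_2(0.549)
H(0.451) = 0.9931 bits

Note: Binary entropy is maximized at p=0.5 (H=1 bit) and minimized at p=0 or p=1 (H=0).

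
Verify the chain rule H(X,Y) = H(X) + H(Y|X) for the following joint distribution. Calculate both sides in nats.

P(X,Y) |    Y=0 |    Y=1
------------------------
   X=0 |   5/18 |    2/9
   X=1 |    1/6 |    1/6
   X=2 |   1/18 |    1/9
H(X,Y) = 1.6920, H(X) = 1.0114, H(Y|X) = 0.6806 (all in nats)

Chain rule: H(X,Y) = H(X) + H(Y|X)

Left side — joint entropy directly:
H(X,Y) = -Σ p(x,y) log p(x,y) = 1.6920 nats

Right side — compute H(Y|X) from the conditional distributions:
P(X) = (1/2, 1/3, 1/6), so H(X) = 1.0114 nats
H(Y|X) = Σ_x P(X=x) · H(Y|X=x):
  P(Y|X=0) = (5/9, 4/9), H(Y|X=0) = 0.6870, weight P(X=0) = 1/2
  P(Y|X=1) = (1/2, 1/2), H(Y|X=1) = 0.6931, weight P(X=1) = 1/3
  P(Y|X=2) = (1/3, 2/3), H(Y|X=2) = 0.6365, weight P(X=2) = 1/6
H(Y|X) = 0.6806 nats

H(X) + H(Y|X) = 1.0114 + 0.6806 = 1.6920 nats

Both sides equal 1.6920 nats. ✓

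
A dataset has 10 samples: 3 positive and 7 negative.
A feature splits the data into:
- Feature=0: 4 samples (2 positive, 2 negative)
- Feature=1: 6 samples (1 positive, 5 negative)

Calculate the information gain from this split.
0.0913 bits

Information Gain = H(Y) - H(Y|Feature)

Before split:
P(positive) = 3/10 = 0.3000
H(Y) = 0.8813 bits

After split:
Feature=0: H = 1.0000 bits (weight = 4/10)
Feature=1: H = 0.6500 bits (weight = 6/10)
H(Y|Feature) = (4/10)×1.0000 + (6/10)×0.6500 = 0.7900 bits

Information Gain = 0.8813 - 0.7900 = 0.0913 bits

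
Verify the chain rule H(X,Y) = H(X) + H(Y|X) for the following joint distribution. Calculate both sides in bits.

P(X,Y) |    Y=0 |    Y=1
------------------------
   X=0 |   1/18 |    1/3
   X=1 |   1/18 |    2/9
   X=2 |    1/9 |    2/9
H(X,Y) = 2.3083, H(X) = 1.5715, H(Y|X) = 0.7367 (all in bits)

Chain rule: H(X,Y) = H(X) + H(Y|X)

Left side — joint entropy directly:
H(X,Y) = -Σ p(x,y) log p(x,y) = 2.3083 bits

Right side — compute H(Y|X) from the conditional distributions:
P(X) = (7/18, 5/18, 1/3), so H(X) = 1.5715 bits
H(Y|X) = Σ_x P(X=x) · H(Y|X=x):
  P(Y|X=0) = (1/7, 6/7), H(Y|X=0) = 0.5917, weight P(X=0) = 7/18
  P(Y|X=1) = (1/5, 4/5), H(Y|X=1) = 0.7219, weight P(X=1) = 5/18
  P(Y|X=2) = (1/3, 2/3), H(Y|X=2) = 0.9183, weight P(X=2) = 1/3
H(Y|X) = 0.7367 bits

H(X) + H(Y|X) = 1.5715 + 0.7367 = 2.3083 bits

Both sides equal 2.3083 bits. ✓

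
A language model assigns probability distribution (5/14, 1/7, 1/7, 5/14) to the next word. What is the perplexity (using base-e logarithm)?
3.6379

Perplexity is e^H (or exp(H) for natural log).

First, H = -Σ p log p = 1.2914 nats
Perplexity = e^1.2914 = 3.6379

Interpretation: The model's uncertainty is equivalent to choosing uniformly among 3.6 options.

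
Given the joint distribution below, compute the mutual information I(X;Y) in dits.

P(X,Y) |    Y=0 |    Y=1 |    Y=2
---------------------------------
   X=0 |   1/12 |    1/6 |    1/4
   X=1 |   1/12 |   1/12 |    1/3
0.0087 dits

Mutual information: I(X;Y) = H(X) + H(Y) - H(X,Y)

Marginals:
P(X) = (1/2, 1/2), H(X) = 0.3010 dits
P(Y) = (1/6, 1/4, 7/12), H(Y) = 0.4168 dits

Joint entropy: H(X,Y) = 0.7090 dits

I(X;Y) = 0.3010 + 0.4168 - 0.7090 = 0.0087 dits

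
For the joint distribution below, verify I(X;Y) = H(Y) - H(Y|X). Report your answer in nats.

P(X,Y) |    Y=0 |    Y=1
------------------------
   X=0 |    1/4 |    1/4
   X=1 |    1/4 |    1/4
I(X;Y) = 0.0000 nats

Mutual information has multiple equivalent forms:
- I(X;Y) = H(X) - H(X|Y)
- I(X;Y) = H(Y) - H(Y|X)
- I(X;Y) = H(X) + H(Y) - H(X,Y)

Computing all quantities:
H(X) = 0.6931, H(Y) = 0.6931, H(X,Y) = 1.3863
H(X|Y) = 0.6931, H(Y|X) = 0.6931

Verification:
H(X) - H(X|Y) = 0.6931 - 0.6931 = 0.0000
H(Y) - H(Y|X) = 0.6931 - 0.6931 = 0.0000
H(X) + H(Y) - H(X,Y) = 0.6931 + 0.6931 - 1.3863 = 0.0000

All forms give I(X;Y) = 0.0000 nats. ✓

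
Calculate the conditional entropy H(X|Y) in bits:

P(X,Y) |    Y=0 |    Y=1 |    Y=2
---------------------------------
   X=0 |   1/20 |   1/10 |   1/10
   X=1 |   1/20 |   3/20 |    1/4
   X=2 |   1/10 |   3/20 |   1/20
1.4440 bits

Using the chain rule: H(X|Y) = H(X,Y) - H(Y)

First, compute H(X,Y) = 2.9660 bits

Marginal P(Y) = (1/5, 2/5, 2/5)
H(Y) = 1.5219 bits

H(X|Y) = H(X,Y) - H(Y) = 2.9660 - 1.5219 = 1.4440 bits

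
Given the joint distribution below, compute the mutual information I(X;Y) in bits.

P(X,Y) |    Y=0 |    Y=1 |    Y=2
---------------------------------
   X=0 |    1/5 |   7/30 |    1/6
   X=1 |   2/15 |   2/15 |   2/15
0.0032 bits

Mutual information: I(X;Y) = H(X) + H(Y) - H(X,Y)

Marginals:
P(X) = (3/5, 2/5), H(X) = 0.9710 bits
P(Y) = (1/3, 11/30, 3/10), H(Y) = 1.5801 bits

Joint entropy: H(X,Y) = 2.5479 bits

I(X;Y) = 0.9710 + 1.5801 - 2.5479 = 0.0032 bits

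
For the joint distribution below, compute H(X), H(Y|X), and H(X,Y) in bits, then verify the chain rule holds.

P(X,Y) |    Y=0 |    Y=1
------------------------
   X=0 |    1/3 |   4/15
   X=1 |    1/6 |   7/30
H(X,Y) = 1.9575, H(X) = 0.9710, H(Y|X) = 0.9866 (all in bits)

Chain rule: H(X,Y) = H(X) + H(Y|X)

Left side — joint entropy directly:
H(X,Y) = -Σ p(x,y) log p(x,y) = 1.9575 bits

Right side — compute H(Y|X) from the conditional distributions:
P(X) = (3/5, 2/5), so H(X) = 0.9710 bits
H(Y|X) = Σ_x P(X=x) · H(Y|X=x):
  P(Y|X=0) = (5/9, 4/9), H(Y|X=0) = 0.9911, weight P(X=0) = 3/5
  P(Y|X=1) = (5/12, 7/12), H(Y|X=1) = 0.9799, weight P(X=1) = 2/5
H(Y|X) = 0.9866 bits

H(X) + H(Y|X) = 0.9710 + 0.9866 = 1.9575 bits

Both sides equal 1.9575 bits. ✓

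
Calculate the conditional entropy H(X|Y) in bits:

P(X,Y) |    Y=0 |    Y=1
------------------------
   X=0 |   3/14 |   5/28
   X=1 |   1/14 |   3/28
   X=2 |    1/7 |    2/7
1.4695 bits

Using the chain rule: H(X|Y) = H(X,Y) - H(Y)

First, compute H(X,Y) = 2.4547 bits

Marginal P(Y) = (3/7, 4/7)
H(Y) = 0.9852 bits

H(X|Y) = H(X,Y) - H(Y) = 2.4547 - 0.9852 = 1.4695 bits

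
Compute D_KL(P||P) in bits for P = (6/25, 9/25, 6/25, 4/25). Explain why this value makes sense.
0.0000 bits

KL divergence satisfies the Gibbs inequality: D_KL(P||Q) ≥ 0 for all distributions P, Q.

D_KL(P||Q) = Σ p(x) log(p(x)/q(x))
Each term is p(x) × log_2(p(x)/p(x)) = p(x) × log_2(1) = 0, so the sum is 0.
D_KL(P||Q) = 0.0000 bits

When P = Q, the KL divergence is exactly 0, as there is no 'divergence' between identical distributions.

This non-negativity is a fundamental property: relative entropy cannot be negative because it measures how different Q is from P.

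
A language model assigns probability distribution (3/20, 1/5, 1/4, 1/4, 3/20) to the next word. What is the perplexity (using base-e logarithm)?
4.8752

Perplexity is e^H (or exp(H) for natural log).

First, H = -Σ p log p = 1.5842 nats
Perplexity = e^1.5842 = 4.8752

Interpretation: The model's uncertainty is equivalent to choosing uniformly among 4.9 options.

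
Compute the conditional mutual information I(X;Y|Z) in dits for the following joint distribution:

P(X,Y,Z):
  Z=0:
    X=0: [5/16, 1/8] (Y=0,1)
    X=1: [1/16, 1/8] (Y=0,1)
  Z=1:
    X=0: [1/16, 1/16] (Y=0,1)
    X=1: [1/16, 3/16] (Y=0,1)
0.0222 dits

Conditional mutual information: I(X;Y|Z) = H(X|Z) + H(Y|Z) - H(X,Y|Z)

H(Z) = 0.2873
H(X,Z) = 0.5568 → H(X|Z) = 0.2695
H(Y,Z) = 0.5737 → H(Y|Z) = 0.2863
H(X,Y,Z) = 0.8210 → H(X,Y|Z) = 0.5337

I(X;Y|Z) = 0.2695 + 0.2863 - 0.5337 = 0.0222 dits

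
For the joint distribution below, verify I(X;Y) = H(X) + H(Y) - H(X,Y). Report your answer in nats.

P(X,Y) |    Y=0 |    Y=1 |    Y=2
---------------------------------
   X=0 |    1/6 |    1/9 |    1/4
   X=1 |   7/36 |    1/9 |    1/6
I(X;Y) = 0.0079 nats

Mutual information has multiple equivalent forms:
- I(X;Y) = H(X) - H(X|Y)
- I(X;Y) = H(Y) - H(Y|X)
- I(X;Y) = H(X) + H(Y) - H(X,Y)

Computing all quantities:
H(X) = 0.6916, H(Y) = 1.0668, H(X,Y) = 1.7505
H(X|Y) = 0.6837, H(Y|X) = 1.0589

Verification:
H(X) - H(X|Y) = 0.6916 - 0.6837 = 0.0079
H(Y) - H(Y|X) = 1.0668 - 1.0589 = 0.0079
H(X) + H(Y) - H(X,Y) = 0.6916 + 1.0668 - 1.7505 = 0.0079

All forms give I(X;Y) = 0.0079 nats. ✓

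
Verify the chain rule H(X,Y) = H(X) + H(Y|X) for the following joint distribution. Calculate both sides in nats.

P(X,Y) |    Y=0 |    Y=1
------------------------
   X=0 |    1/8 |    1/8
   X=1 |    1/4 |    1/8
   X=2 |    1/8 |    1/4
H(X,Y) = 1.7329, H(X) = 1.0822, H(Y|X) = 0.6507 (all in nats)

Chain rule: H(X,Y) = H(X) + H(Y|X)

Left side — joint entropy directly:
H(X,Y) = -Σ p(x,y) log p(x,y) = 1.7329 nats

Right side — compute H(Y|X) from the conditional distributions:
P(X) = (1/4, 3/8, 3/8), so H(X) = 1.0822 nats
H(Y|X) = Σ_x P(X=x) · H(Y|X=x):
  P(Y|X=0) = (1/2, 1/2), H(Y|X=0) = 0.6931, weight P(X=0) = 1/4
  P(Y|X=1) = (2/3, 1/3), H(Y|X=1) = 0.6365, weight P(X=1) = 3/8
  P(Y|X=2) = (1/3, 2/3), H(Y|X=2) = 0.6365, weight P(X=2) = 3/8
H(Y|X) = 0.6507 nats

H(X) + H(Y|X) = 1.0822 + 0.6507 = 1.7329 nats

Both sides equal 1.7329 nats. ✓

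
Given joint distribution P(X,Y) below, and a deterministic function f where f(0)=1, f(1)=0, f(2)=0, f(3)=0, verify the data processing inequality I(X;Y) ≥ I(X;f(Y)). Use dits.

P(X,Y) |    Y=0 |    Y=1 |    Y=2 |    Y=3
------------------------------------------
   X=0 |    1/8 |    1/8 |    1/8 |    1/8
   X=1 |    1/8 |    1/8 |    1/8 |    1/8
I(X;Y) = 0.0000, I(X;f(Y)) = 0.0000, inequality holds: 0.0000 ≥ 0.0000

Data Processing Inequality: For any Markov chain X → Y → Z, we have I(X;Y) ≥ I(X;Z).

Here Z = f(Y) is a deterministic function of Y, forming X → Y → Z.

Original I(X;Y) = 0.0000 dits

After applying f:
P(X,Z) where Z=f(Y):
- P(X,Z=0) = P(X,Y=1) + P(X,Y=2) + P(X,Y=3)
- P(X,Z=1) = P(X,Y=0)

I(X;Z) = I(X;f(Y)) = 0.0000 dits

Verification: 0.0000 ≥ 0.0000 ✓

Information cannot be created by processing; the function f can only lose information about X.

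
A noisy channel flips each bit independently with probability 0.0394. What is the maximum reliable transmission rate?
0.7605 bits

For a binary symmetric channel (BSC) with error probability p:
Capacity C = 1 - H(p) bits per symbol

where H(p) = -p log₂(p) - (1-p) log₂(1-p) is the binary entropy function.

H(0.0394) = 0.2395 bits
C = 1 - 0.2395 = 0.7605 bits per symbol

This means we can reliably transmit up to 0.7605 bits of information per channel use.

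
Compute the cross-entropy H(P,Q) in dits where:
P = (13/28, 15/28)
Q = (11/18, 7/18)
0.3190 dits

Cross-entropy: H(P,Q) = -Σ p(x) log q(x)

Alternatively: H(P,Q) = H(P) + D_KL(P||Q)
H(P) = 0.2999 dits
D_KL(P||Q) = 0.0191 dits

H(P,Q) = 0.2999 + 0.0191 = 0.3190 dits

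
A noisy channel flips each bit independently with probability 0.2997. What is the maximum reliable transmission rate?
0.1191 bits

For a binary symmetric channel (BSC) with error probability p:
Capacity C = 1 - H(p) bits per symbol

where H(p) = -p log₂(p) - (1-p) log₂(1-p) is the binary entropy function.

H(0.2997) = 0.8809 bits
C = 1 - 0.8809 = 0.1191 bits per symbol

This means we can reliably transmit up to 0.1191 bits of information per channel use.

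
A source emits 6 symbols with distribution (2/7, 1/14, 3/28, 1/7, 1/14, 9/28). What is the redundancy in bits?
0.2520 bits

Redundancy measures how far a source is from maximum entropy:
R = H_max - H(X)

Maximum entropy for 6 symbols: H_max = log_2(6) = 2.5850 bits
Actual entropy: H(X) = 2.3329 bits
Redundancy: R = 2.5850 - 2.3329 = 0.2520 bits

This redundancy represents potential for compression: the source could be compressed by 0.2520 bits per symbol.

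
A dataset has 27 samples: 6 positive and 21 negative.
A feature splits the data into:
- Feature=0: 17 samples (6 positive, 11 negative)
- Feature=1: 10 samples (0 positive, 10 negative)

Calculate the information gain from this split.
0.1745 bits

Information Gain = H(Y) - H(Y|Feature)

Before split:
P(positive) = 6/27 = 0.2222
H(Y) = 0.7642 bits

After split:
Feature=0: H = 0.9367 bits (weight = 17/27)
Feature=1: H = 0.0000 bits (weight = 10/27)
H(Y|Feature) = (17/27)×0.9367 + (10/27)×0.0000 = 0.5898 bits

Information Gain = 0.7642 - 0.5898 = 0.1745 bits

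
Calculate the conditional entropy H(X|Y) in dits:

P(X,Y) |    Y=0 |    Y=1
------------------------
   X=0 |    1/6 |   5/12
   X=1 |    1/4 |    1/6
0.2734 dits

Using the chain rule: H(X|Y) = H(X,Y) - H(Y)

First, compute H(X,Y) = 0.5683 dits

Marginal P(Y) = (5/12, 7/12)
H(Y) = 0.2950 dits

H(X|Y) = H(X,Y) - H(Y) = 0.5683 - 0.2950 = 0.2734 dits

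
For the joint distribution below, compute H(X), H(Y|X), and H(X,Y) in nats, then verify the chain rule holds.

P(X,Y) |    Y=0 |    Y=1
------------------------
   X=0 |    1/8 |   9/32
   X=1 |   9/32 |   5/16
H(X,Y) = 1.3370, H(X) = 0.6755, H(Y|X) = 0.6615 (all in nats)

Chain rule: H(X,Y) = H(X) + H(Y|X)

Left side — joint entropy directly:
H(X,Y) = -Σ p(x,y) log p(x,y) = 1.3370 nats

Right side — compute H(Y|X) from the conditional distributions:
P(X) = (13/32, 19/32), so H(X) = 0.6755 nats
H(Y|X) = Σ_x P(X=x) · H(Y|X=x):
  P(Y|X=0) = (4/13, 9/13), H(Y|X=0) = 0.6172, weight P(X=0) = 13/32
  P(Y|X=1) = (9/19, 10/19), H(Y|X=1) = 0.6918, weight P(X=1) = 19/32
H(Y|X) = 0.6615 nats

H(X) + H(Y|X) = 0.6755 + 0.6615 = 1.3370 nats

Both sides equal 1.3370 nats. ✓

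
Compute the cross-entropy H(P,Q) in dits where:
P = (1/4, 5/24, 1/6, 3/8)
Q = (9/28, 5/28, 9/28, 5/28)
0.6418 dits

Cross-entropy: H(P,Q) = -Σ p(x) log q(x)

Alternatively: H(P,Q) = H(P) + D_KL(P||Q)
H(P) = 0.5819 dits
D_KL(P||Q) = 0.0600 dits

H(P,Q) = 0.5819 + 0.0600 = 0.6418 dits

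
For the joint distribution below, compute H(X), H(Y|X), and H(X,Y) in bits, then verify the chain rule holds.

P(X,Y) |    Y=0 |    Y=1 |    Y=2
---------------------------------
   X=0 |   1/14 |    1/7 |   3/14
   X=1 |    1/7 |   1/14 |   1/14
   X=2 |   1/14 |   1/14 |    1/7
H(X,Y) = 3.0391, H(X) = 1.5567, H(Y|X) = 1.4825 (all in bits)

Chain rule: H(X,Y) = H(X) + H(Y|X)

Left side — joint entropy directly:
H(X,Y) = -Σ p(x,y) log p(x,y) = 3.0391 bits

Right side — compute H(Y|X) from the conditional distributions:
P(X) = (3/7, 2/7, 2/7), so H(X) = 1.5567 bits
H(Y|X) = Σ_x P(X=x) · H(Y|X=x):
  P(Y|X=0) = (1/6, 1/3, 1/2), H(Y|X=0) = 1.4591, weight P(X=0) = 3/7
  P(Y|X=1) = (1/2, 1/4, 1/4), H(Y|X=1) = 1.5000, weight P(X=1) = 2/7
  P(Y|X=2) = (1/4, 1/4, 1/2), H(Y|X=2) = 1.5000, weight P(X=2) = 2/7
H(Y|X) = 1.4825 bits

H(X) + H(Y|X) = 1.5567 + 1.4825 = 3.0391 bits

Both sides equal 3.0391 bits. ✓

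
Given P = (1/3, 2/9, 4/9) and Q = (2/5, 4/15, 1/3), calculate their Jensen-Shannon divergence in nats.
0.0065 nats

Jensen-Shannon divergence is:
JSD(P||Q) = 0.5 × D_KL(P||M) + 0.5 × D_KL(Q||M)
where M = 0.5 × (P + Q) is the mixture distribution.

M = 0.5 × (1/3, 2/9, 4/9) + 0.5 × (2/5, 4/15, 1/3) = (11/30, 0.244444, 7/18)

D_KL(P||M) = 0.0064 nats
D_KL(Q||M) = 0.0066 nats

JSD(P||Q) = 0.5 × 0.0064 + 0.5 × 0.0066 = 0.0065 nats

Unlike KL divergence, JSD is symmetric and bounded: 0 ≤ JSD ≤ log(2).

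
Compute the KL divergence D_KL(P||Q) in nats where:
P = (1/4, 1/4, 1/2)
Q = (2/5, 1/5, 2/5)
0.0499 nats

KL divergence: D_KL(P||Q) = Σ p(x) log(p(x)/q(x))

Computing term by term:
  x=0: 1/4 × log_e[(1/4)/(2/5)] = 1/4 × -0.4700 = -0.1175
  x=1: 1/4 × log_e[(1/4)/(1/5)] = 1/4 × 0.2231 = 0.0558
  x=2: 1/2 × log_e[(1/2)/(2/5)] = 1/2 × 0.2231 = 0.1116

D_KL(P||Q) = 0.0499 nats

Note: KL divergence is always non-negative and equals 0 iff P = Q.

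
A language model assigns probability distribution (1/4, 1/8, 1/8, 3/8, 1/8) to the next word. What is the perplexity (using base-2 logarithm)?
4.4557

Perplexity is 2^H (or exp(H) for natural log).

First, H = -Σ p log p = 2.1556 bits
Perplexity = 2^2.1556 = 4.4557

Interpretation: The model's uncertainty is equivalent to choosing uniformly among 4.5 options.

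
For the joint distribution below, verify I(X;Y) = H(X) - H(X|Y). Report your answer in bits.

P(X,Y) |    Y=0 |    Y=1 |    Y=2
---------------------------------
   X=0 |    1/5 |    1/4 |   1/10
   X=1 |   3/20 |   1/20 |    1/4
I(X;Y) = 0.1508 bits

Mutual information has multiple equivalent forms:
- I(X;Y) = H(X) - H(X|Y)
- I(X;Y) = H(Y) - H(Y|X)
- I(X;Y) = H(X) + H(Y) - H(X,Y)

Computing all quantities:
H(X) = 0.9928, H(Y) = 1.5813, H(X,Y) = 2.4232
H(X|Y) = 0.8419, H(Y|X) = 1.4304

Verification:
H(X) - H(X|Y) = 0.9928 - 0.8419 = 0.1508
H(Y) - H(Y|X) = 1.5813 - 1.4304 = 0.1508
H(X) + H(Y) - H(X,Y) = 0.9928 + 1.5813 - 2.4232 = 0.1508

All forms give I(X;Y) = 0.1508 bits. ✓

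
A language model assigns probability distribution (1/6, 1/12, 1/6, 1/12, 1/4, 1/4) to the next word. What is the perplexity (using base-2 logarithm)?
5.4989

Perplexity is 2^H (or exp(H) for natural log).

First, H = -Σ p log p = 2.4591 bits
Perplexity = 2^2.4591 = 5.4989

Interpretation: The model's uncertainty is equivalent to choosing uniformly among 5.5 options.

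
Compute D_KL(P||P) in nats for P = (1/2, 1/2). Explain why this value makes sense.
0.0000 nats

KL divergence satisfies the Gibbs inequality: D_KL(P||Q) ≥ 0 for all distributions P, Q.

D_KL(P||Q) = Σ p(x) log(p(x)/q(x))
Each term is p(x) × log_e(p(x)/p(x)) = p(x) × log_e(1) = 0, so the sum is 0.
D_KL(P||Q) = 0.0000 nats

When P = Q, the KL divergence is exactly 0, as there is no 'divergence' between identical distributions.

This non-negativity is a fundamental property: relative entropy cannot be negative because it measures how different Q is from P.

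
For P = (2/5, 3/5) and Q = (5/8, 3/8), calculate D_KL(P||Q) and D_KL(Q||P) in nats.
D_KL(P||Q) = 0.1035, D_KL(Q||P) = 0.1027

KL divergence is not symmetric: D_KL(P||Q) ≠ D_KL(Q||P) in general.

D_KL(P||Q) = 0.1035 nats
D_KL(Q||P) = 0.1027 nats

No, they are not equal!

This asymmetry is why KL divergence is not a true distance metric.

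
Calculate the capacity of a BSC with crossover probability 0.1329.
0.4347 bits

For a binary symmetric channel (BSC) with error probability p:
Capacity C = 1 - H(p) bits per symbol

where H(p) = -p log₂(p) - (1-p) log₂(1-p) is the binary entropy function.

H(0.1329) = 0.5653 bits
C = 1 - 0.5653 = 0.4347 bits per symbol

This means we can reliably transmit up to 0.4347 bits of information per channel use.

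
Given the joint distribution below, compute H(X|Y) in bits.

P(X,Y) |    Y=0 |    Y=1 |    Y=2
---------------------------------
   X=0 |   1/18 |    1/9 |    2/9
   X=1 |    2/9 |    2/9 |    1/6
0.8898 bits

Using the chain rule: H(X|Y) = H(X,Y) - H(Y)

First, compute H(X,Y) = 2.4613 bits

Marginal P(Y) = (5/18, 1/3, 7/18)
H(Y) = 1.5715 bits

H(X|Y) = H(X,Y) - H(Y) = 2.4613 - 1.5715 = 0.8898 bits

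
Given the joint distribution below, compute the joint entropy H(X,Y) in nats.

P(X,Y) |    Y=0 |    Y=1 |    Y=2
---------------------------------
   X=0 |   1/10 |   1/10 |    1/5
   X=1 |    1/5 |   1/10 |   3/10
1.6957 nats

Joint entropy is H(X,Y) = -Σ_{x,y} p(x,y) log p(x,y).

Summing over all non-zero entries:
H(X,Y) = -[1/10·log_e(1/10) + 1/10·log_e(1/10) + 1/5·log_e(1/5) + 1/5·log_e(1/5) + 1/10·log_e(1/10) + 3/10·log_e(3/10)]
H(X,Y) = 1.6957 nats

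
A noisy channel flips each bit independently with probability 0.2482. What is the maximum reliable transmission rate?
0.1916 bits

For a binary symmetric channel (BSC) with error probability p:
Capacity C = 1 - H(p) bits per symbol

where H(p) = -p log₂(p) - (1-p) log₂(1-p) is the binary entropy function.

H(0.2482) = 0.8084 bits
C = 1 - 0.8084 = 0.1916 bits per symbol

This means we can reliably transmit up to 0.1916 bits of information per channel use.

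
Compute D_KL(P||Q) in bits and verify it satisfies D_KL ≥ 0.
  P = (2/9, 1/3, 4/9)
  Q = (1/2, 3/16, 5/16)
0.2426 bits

KL divergence satisfies the Gibbs inequality: D_KL(P||Q) ≥ 0 for all distributions P, Q.

D_KL(P||Q) = Σ p(x) log(p(x)/q(x))
Term by term:
  x=0: 2/9 × log_2[(2/9)/(1/2)] = -0.2600
  x=1: 1/3 × log_2[(1/3)/(3/16)] = 0.2767
  x=2: 4/9 × log_2[(4/9)/(5/16)] = 0.2258
D_KL(P||Q) = 0.2426 bits

D_KL(P||Q) = 0.2426 ≥ 0 ✓

This non-negativity is a fundamental property: relative entropy cannot be negative because it measures how different Q is from P.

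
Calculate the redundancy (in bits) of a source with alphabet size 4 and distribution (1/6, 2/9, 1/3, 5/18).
0.0453 bits

Redundancy measures how far a source is from maximum entropy:
R = H_max - H(X)

Maximum entropy for 4 symbols: H_max = log_2(4) = 2.0000 bits
Actual entropy: H(X) = 1.9547 bits
Redundancy: R = 2.0000 - 1.9547 = 0.0453 bits

This redundancy represents potential for compression: the source could be compressed by 0.0453 bits per symbol.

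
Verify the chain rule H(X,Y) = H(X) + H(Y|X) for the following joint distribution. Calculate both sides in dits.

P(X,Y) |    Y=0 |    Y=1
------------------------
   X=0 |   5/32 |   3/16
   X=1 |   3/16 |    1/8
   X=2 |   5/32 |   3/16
H(X,Y) = 0.7738, H(X) = 0.4767, H(Y|X) = 0.2971 (all in dits)

Chain rule: H(X,Y) = H(X) + H(Y|X)

Left side — joint entropy directly:
H(X,Y) = -Σ p(x,y) log p(x,y) = 0.7738 dits

Right side — compute H(Y|X) from the conditional distributions:
P(X) = (11/32, 5/16, 11/32), so H(X) = 0.4767 dits
H(Y|X) = Σ_x P(X=x) · H(Y|X=x):
  P(Y|X=0) = (5/11, 6/11), H(Y|X=0) = 0.2992, weight P(X=0) = 11/32
  P(Y|X=1) = (3/5, 2/5), H(Y|X=1) = 0.2923, weight P(X=1) = 5/16
  P(Y|X=2) = (5/11, 6/11), H(Y|X=2) = 0.2992, weight P(X=2) = 11/32
H(Y|X) = 0.2971 dits

H(X) + H(Y|X) = 0.4767 + 0.2971 = 0.7738 dits

Both sides equal 0.7738 dits. ✓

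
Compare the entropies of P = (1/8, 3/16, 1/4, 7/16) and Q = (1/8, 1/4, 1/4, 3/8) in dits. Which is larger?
Q

Computing entropies in dits:
H(P) = 0.5568
H(Q) = 0.5737

Distribution Q has higher entropy.

Intuition: The distribution closer to uniform (more spread out) has higher entropy.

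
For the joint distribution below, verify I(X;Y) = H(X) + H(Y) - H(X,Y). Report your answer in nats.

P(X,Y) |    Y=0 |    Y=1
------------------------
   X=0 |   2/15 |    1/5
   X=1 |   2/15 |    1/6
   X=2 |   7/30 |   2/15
I(X;Y) = 0.0224 nats

Mutual information has multiple equivalent forms:
- I(X;Y) = H(X) - H(X|Y)
- I(X;Y) = H(Y) - H(Y|X)
- I(X;Y) = H(X) + H(Y) - H(X,Y)

Computing all quantities:
H(X) = 1.0953, H(Y) = 0.6931, H(X,Y) = 1.7660
H(X|Y) = 1.0729, H(Y|X) = 0.6708

Verification:
H(X) - H(X|Y) = 1.0953 - 1.0729 = 0.0224
H(Y) - H(Y|X) = 0.6931 - 0.6708 = 0.0224
H(X) + H(Y) - H(X,Y) = 1.0953 + 0.6931 - 1.7660 = 0.0224

All forms give I(X;Y) = 0.0224 nats. ✓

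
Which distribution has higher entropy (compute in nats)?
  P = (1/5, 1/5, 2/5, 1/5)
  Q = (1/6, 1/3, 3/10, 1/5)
Q

Computing entropies in nats:
H(P) = 1.3322
H(Q) = 1.3479

Distribution Q has higher entropy.

Intuition: The distribution closer to uniform (more spread out) has higher entropy.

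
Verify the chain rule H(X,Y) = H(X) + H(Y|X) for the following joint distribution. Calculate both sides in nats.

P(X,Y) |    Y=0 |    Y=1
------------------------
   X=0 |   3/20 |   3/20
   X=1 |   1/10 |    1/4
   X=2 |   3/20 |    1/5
H(X,Y) = 1.7524, H(X) = 1.0961, H(Y|X) = 0.6564 (all in nats)

Chain rule: H(X,Y) = H(X) + H(Y|X)

Left side — joint entropy directly:
H(X,Y) = -Σ p(x,y) log p(x,y) = 1.7524 nats

Right side — compute H(Y|X) from the conditional distributions:
P(X) = (3/10, 7/20, 7/20), so H(X) = 1.0961 nats
H(Y|X) = Σ_x P(X=x) · H(Y|X=x):
  P(Y|X=0) = (1/2, 1/2), H(Y|X=0) = 0.6931, weight P(X=0) = 3/10
  P(Y|X=1) = (2/7, 5/7), H(Y|X=1) = 0.5983, weight P(X=1) = 7/20
  P(Y|X=2) = (3/7, 4/7), H(Y|X=2) = 0.6829, weight P(X=2) = 7/20
H(Y|X) = 0.6564 nats

H(X) + H(Y|X) = 1.0961 + 0.6564 = 1.7524 nats

Both sides equal 1.7524 nats. ✓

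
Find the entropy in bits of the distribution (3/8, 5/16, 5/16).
1.5794 bits

Shannon entropy is H(X) = -Σ p(x) log p(x).

For P = (3/8, 5/16, 5/16):
H = -3/8 × log_2(3/8) -5/16 × log_2(5/16) -5/16 × log_2(5/16)
H = 1.5794 bits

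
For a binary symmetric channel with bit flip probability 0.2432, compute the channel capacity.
0.1997 bits

For a binary symmetric channel (BSC) with error probability p:
Capacity C = 1 - H(p) bits per symbol

where H(p) = -p log₂(p) - (1-p) log₂(1-p) is the binary entropy function.

H(0.2432) = 0.8003 bits
C = 1 - 0.8003 = 0.1997 bits per symbol

This means we can reliably transmit up to 0.1997 bits of information per channel use.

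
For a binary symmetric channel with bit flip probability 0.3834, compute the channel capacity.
0.0396 bits

For a binary symmetric channel (BSC) with error probability p:
Capacity C = 1 - H(p) bits per symbol

where H(p) = -p log₂(p) - (1-p) log₂(1-p) is the binary entropy function.

H(0.3834) = 0.9604 bits
C = 1 - 0.9604 = 0.0396 bits per symbol

This means we can reliably transmit up to 0.0396 bits of information per channel use.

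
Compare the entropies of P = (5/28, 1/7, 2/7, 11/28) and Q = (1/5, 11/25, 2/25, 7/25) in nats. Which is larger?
P

Computing entropies in nats:
H(P) = 1.3106
H(Q) = 1.2416

Distribution P has higher entropy.

Intuition: The distribution closer to uniform (more spread out) has higher entropy.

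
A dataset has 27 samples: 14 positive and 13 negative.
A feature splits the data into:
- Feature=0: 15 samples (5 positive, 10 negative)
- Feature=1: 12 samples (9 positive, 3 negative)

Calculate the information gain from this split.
0.1283 bits

Information Gain = H(Y) - H(Y|Feature)

Before split:
P(positive) = 14/27 = 0.5185
H(Y) = 0.9990 bits

After split:
Feature=0: H = 0.9183 bits (weight = 15/27)
Feature=1: H = 0.8113 bits (weight = 12/27)
H(Y|Feature) = (15/27)×0.9183 + (12/27)×0.8113 = 0.8707 bits

Information Gain = 0.9990 - 0.8707 = 0.1283 bits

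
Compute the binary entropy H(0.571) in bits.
0.9854 bits

The binary entropy function is:
H(p) = -p log(p) - (1-p) log(1-p)

H(0.571) = -0.571 × log_2(0.571) - 0.429 × log_2(0.429)
H(0.571) = 0.9854 bits

Note: Binary entropy is maximized at p=0.5 (H=1 bit) and minimized at p=0 or p=1 (H=0).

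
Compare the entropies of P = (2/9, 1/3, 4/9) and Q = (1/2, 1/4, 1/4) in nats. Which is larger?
P

Computing entropies in nats:
H(P) = 1.0609
H(Q) = 1.0397

Distribution P has higher entropy.

Intuition: The distribution closer to uniform (more spread out) has higher entropy.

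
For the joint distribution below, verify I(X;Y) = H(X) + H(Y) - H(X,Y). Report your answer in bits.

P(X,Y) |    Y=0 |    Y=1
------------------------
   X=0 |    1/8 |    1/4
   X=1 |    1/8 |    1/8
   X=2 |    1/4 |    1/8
I(X;Y) = 0.0613 bits

Mutual information has multiple equivalent forms:
- I(X;Y) = H(X) - H(X|Y)
- I(X;Y) = H(Y) - H(Y|X)
- I(X;Y) = H(X) + H(Y) - H(X,Y)

Computing all quantities:
H(X) = 1.5613, H(Y) = 1.0000, H(X,Y) = 2.5000
H(X|Y) = 1.5000, H(Y|X) = 0.9387

Verification:
H(X) - H(X|Y) = 1.5613 - 1.5000 = 0.0613
H(Y) - H(Y|X) = 1.0000 - 0.9387 = 0.0613
H(X) + H(Y) - H(X,Y) = 1.5613 + 1.0000 - 2.5000 = 0.0613

All forms give I(X;Y) = 0.0613 bits. ✓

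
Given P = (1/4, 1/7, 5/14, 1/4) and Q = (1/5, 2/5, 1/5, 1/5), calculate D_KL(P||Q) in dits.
0.0745 dits

KL divergence: D_KL(P||Q) = Σ p(x) log(p(x)/q(x))

Computing term by term:
  x=0: 1/4 × log_10[(1/4)/(1/5)] = 1/4 × 0.0969 = 0.0242
  x=1: 1/7 × log_10[(1/7)/(2/5)] = 1/7 × -0.4472 = -0.0639
  x=2: 5/14 × log_10[(5/14)/(1/5)] = 5/14 × 0.2518 = 0.0899
  x=3: 1/4 × log_10[(1/4)/(1/5)] = 1/4 × 0.0969 = 0.0242

D_KL(P||Q) = 0.0745 dits

Note: KL divergence is always non-negative and equals 0 iff P = Q.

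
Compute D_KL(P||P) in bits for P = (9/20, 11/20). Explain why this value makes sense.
0.0000 bits

KL divergence satisfies the Gibbs inequality: D_KL(P||Q) ≥ 0 for all distributions P, Q.

D_KL(P||Q) = Σ p(x) log(p(x)/q(x))
Each term is p(x) × log_2(p(x)/p(x)) = p(x) × log_2(1) = 0, so the sum is 0.
D_KL(P||Q) = 0.0000 bits

When P = Q, the KL divergence is exactly 0, as there is no 'divergence' between identical distributions.

This non-negativity is a fundamental property: relative entropy cannot be negative because it measures how different Q is from P.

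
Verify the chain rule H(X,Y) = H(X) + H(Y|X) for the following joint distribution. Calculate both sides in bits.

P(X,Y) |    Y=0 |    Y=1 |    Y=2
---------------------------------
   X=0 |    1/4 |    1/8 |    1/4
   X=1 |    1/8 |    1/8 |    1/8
H(X,Y) = 2.5000, H(X) = 0.9544, H(Y|X) = 1.5456 (all in bits)

Chain rule: H(X,Y) = H(X) + H(Y|X)

Left side — joint entropy directly:
H(X,Y) = -Σ p(x,y) log p(x,y) = 2.5000 bits

Right side — compute H(Y|X) from the conditional distributions:
P(X) = (5/8, 3/8), so H(X) = 0.9544 bits
H(Y|X) = Σ_x P(X=x) · H(Y|X=x):
  P(Y|X=0) = (2/5, 1/5, 2/5), H(Y|X=0) = 1.5219, weight P(X=0) = 5/8
  P(Y|X=1) = (1/3, 1/3, 1/3), H(Y|X=1) = 1.5850, weight P(X=1) = 3/8
H(Y|X) = 1.5456 bits

H(X) + H(Y|X) = 0.9544 + 1.5456 = 2.5000 bits

Both sides equal 2.5000 bits. ✓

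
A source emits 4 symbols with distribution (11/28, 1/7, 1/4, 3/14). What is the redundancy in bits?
0.0932 bits

Redundancy measures how far a source is from maximum entropy:
R = H_max - H(X)

Maximum entropy for 4 symbols: H_max = log_2(4) = 2.0000 bits
Actual entropy: H(X) = 1.9068 bits
Redundancy: R = 2.0000 - 1.9068 = 0.0932 bits

This redundancy represents potential for compression: the source could be compressed by 0.0932 bits per symbol.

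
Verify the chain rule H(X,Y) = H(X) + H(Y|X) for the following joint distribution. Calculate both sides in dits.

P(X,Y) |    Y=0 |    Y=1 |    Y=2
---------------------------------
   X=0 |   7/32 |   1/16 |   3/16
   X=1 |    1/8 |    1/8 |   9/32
H(X,Y) = 0.7367, H(X) = 0.3002, H(Y|X) = 0.4365 (all in dits)

Chain rule: H(X,Y) = H(X) + H(Y|X)

Left side — joint entropy directly:
H(X,Y) = -Σ p(x,y) log p(x,y) = 0.7367 dits

Right side — compute H(Y|X) from the conditional distributions:
P(X) = (15/32, 17/32), so H(X) = 0.3002 dits
H(Y|X) = Σ_x P(X=x) · H(Y|X=x):
  P(Y|X=0) = (7/15, 2/15, 2/5), H(Y|X=0) = 0.4303, weight P(X=0) = 15/32
  P(Y|X=1) = (4/17, 4/17, 9/17), H(Y|X=1) = 0.4419, weight P(X=1) = 17/32
H(Y|X) = 0.4365 dits

H(X) + H(Y|X) = 0.3002 + 0.4365 = 0.7367 dits

Both sides equal 0.7367 dits. ✓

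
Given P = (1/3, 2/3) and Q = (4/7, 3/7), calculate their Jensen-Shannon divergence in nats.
0.0289 nats

Jensen-Shannon divergence is:
JSD(P||Q) = 0.5 × D_KL(P||M) + 0.5 × D_KL(Q||M)
where M = 0.5 × (P + Q) is the mixture distribution.

M = 0.5 × (1/3, 2/3) + 0.5 × (4/7, 3/7) = (0.452381, 0.547619)

D_KL(P||M) = 0.0293 nats
D_KL(Q||M) = 0.0284 nats

JSD(P||Q) = 0.5 × 0.0293 + 0.5 × 0.0284 = 0.0289 nats

Unlike KL divergence, JSD is symmetric and bounded: 0 ≤ JSD ≤ log(2).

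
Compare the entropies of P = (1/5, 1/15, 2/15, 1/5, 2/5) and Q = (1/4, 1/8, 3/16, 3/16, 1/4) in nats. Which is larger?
Q

Computing entropies in nats:
H(P) = 1.4595
H(Q) = 1.5808

Distribution Q has higher entropy.

Intuition: The distribution closer to uniform (more spread out) has higher entropy.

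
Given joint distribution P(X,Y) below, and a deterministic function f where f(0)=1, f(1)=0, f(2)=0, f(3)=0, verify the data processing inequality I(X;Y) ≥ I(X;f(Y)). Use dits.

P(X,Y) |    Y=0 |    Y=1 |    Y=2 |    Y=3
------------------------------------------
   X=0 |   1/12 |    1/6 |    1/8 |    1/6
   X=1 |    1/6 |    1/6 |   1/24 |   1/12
I(X;Y) = 0.0203, I(X;f(Y)) = 0.0127, inequality holds: 0.0203 ≥ 0.0127

Data Processing Inequality: For any Markov chain X → Y → Z, we have I(X;Y) ≥ I(X;Z).

Here Z = f(Y) is a deterministic function of Y, forming X → Y → Z.

Original I(X;Y) = 0.0203 dits

After applying f:
P(X,Z) where Z=f(Y):
- P(X,Z=0) = P(X,Y=1) + P(X,Y=2) + P(X,Y=3)
- P(X,Z=1) = P(X,Y=0)

I(X;Z) = I(X;f(Y)) = 0.0127 dits

Verification: 0.0203 ≥ 0.0127 ✓

Information cannot be created by processing; the function f can only lose information about X.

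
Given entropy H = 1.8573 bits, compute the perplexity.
3.6233

Perplexity is 2^H (or exp(H) for natural log).

H = 1.8573 bits
Perplexity = 2^1.8573 = 3.6233

Interpretation: The model's uncertainty is equivalent to choosing uniformly among 3.6 options.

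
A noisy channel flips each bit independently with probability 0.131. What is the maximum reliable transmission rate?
0.4398 bits

For a binary symmetric channel (BSC) with error probability p:
Capacity C = 1 - H(p) bits per symbol

where H(p) = -p log₂(p) - (1-p) log₂(1-p) is the binary entropy function.

H(0.131) = 0.5602 bits
C = 1 - 0.5602 = 0.4398 bits per symbol

This means we can reliably transmit up to 0.4398 bits of information per channel use.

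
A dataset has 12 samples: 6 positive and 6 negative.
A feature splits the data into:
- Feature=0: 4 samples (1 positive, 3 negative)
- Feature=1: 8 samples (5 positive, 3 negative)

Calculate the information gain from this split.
0.0933 bits

Information Gain = H(Y) - H(Y|Feature)

Before split:
P(positive) = 6/12 = 0.5000
H(Y) = 1.0000 bits

After split:
Feature=0: H = 0.8113 bits (weight = 4/12)
Feature=1: H = 0.9544 bits (weight = 8/12)
H(Y|Feature) = (4/12)×0.8113 + (8/12)×0.9544 = 0.9067 bits

Information Gain = 1.0000 - 0.9067 = 0.0933 bits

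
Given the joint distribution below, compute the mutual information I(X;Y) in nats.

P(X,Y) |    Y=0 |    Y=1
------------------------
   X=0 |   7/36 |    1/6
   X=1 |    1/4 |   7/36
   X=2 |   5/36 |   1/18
0.0090 nats

Mutual information: I(X;Y) = H(X) + H(Y) - H(X,Y)

Marginals:
P(X) = (13/36, 4/9, 7/36), H(X) = 1.0467 nats
P(Y) = (7/12, 5/12), H(Y) = 0.6792 nats

Joint entropy: H(X,Y) = 1.7168 nats

I(X;Y) = 1.0467 + 0.6792 - 1.7168 = 0.0090 nats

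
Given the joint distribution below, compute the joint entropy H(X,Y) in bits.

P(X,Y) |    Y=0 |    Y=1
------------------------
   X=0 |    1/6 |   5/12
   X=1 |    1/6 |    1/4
1.8879 bits

Joint entropy is H(X,Y) = -Σ_{x,y} p(x,y) log p(x,y).

Summing over all non-zero entries:
H(X,Y) = -[1/6·log_2(1/6) + 5/12·log_2(5/12) + 1/6·log_2(1/6) + 1/4·log_2(1/4)]
H(X,Y) = 1.8879 bits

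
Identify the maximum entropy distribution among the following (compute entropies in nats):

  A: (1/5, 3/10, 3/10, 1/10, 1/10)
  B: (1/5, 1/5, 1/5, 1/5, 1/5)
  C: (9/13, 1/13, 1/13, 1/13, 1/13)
B

For a discrete distribution over n outcomes, entropy is maximized by the uniform distribution.

Computing entropies:
H(A) = 1.5048 nats
H(B) = 1.6094 nats
H(C) = 1.0438 nats

The uniform distribution (where all probabilities equal 1/5) achieves the maximum entropy of log_e(5) = 1.6094 nats.

Distribution B has the highest entropy.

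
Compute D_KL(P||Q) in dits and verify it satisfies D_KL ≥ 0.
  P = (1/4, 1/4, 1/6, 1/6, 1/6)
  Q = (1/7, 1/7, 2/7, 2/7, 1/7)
0.0546 dits

KL divergence satisfies the Gibbs inequality: D_KL(P||Q) ≥ 0 for all distributions P, Q.

D_KL(P||Q) = Σ p(x) log(p(x)/q(x))
Term by term:
  x=0: 1/4 × log_10[(1/4)/(1/7)] = 0.0608
  x=1: 1/4 × log_10[(1/4)/(1/7)] = 0.0608
  x=2: 1/6 × log_10[(1/6)/(2/7)] = -0.0390
  x=3: 1/6 × log_10[(1/6)/(2/7)] = -0.0390
  x=4: 1/6 × log_10[(1/6)/(1/7)] = 0.0112
D_KL(P||Q) = 0.0546 dits

D_KL(P||Q) = 0.0546 ≥ 0 ✓

This non-negativity is a fundamental property: relative entropy cannot be negative because it measures how different Q is from P.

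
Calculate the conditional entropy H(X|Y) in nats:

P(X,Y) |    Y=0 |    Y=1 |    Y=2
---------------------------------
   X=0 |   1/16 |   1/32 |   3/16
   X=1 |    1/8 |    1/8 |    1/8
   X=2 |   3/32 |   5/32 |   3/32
1.0229 nats

Using the chain rule: H(X|Y) = H(X,Y) - H(Y)

First, compute H(X,Y) = 2.1091 nats

Marginal P(Y) = (9/32, 5/16, 13/32)
H(Y) = 1.0862 nats

H(X|Y) = H(X,Y) - H(Y) = 2.1091 - 1.0862 = 1.0229 nats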